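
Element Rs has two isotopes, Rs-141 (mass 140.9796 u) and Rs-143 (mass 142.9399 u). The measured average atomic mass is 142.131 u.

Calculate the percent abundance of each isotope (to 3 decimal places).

Rs-141: 41.264%, Rs-143: 58.736%

Let x be the fractional abundance of Rs-141; then Rs-143 has abundance 1 − x.
140.9796·x + 142.9399·(1 − x) = 142.131
(140.9796 − 142.9399)·x = 142.131 − 142.9399
x = -0.8089 / -1.9603 = 0.41264 → 41.264% Rs-141, 58.736% Rs-143.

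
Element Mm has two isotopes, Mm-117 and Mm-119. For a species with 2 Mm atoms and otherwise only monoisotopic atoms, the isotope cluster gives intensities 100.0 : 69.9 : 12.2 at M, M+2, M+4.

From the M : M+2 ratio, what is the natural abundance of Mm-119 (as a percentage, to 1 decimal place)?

25.9%

Let p = fractional abundance of Mm-117. I(M+2)/I(M) = [C(2,1)·p^1·(1−p)] / p^2 = 2·(1−p)/p = 69.9/100.0 = 0.6990
(1−p)/p = 0.6990/2 = 0.3495  ⇒  p = 1/(1 + 0.3495) = 0.7410
Mm-117: 74.1%, Mm-119: 25.9%.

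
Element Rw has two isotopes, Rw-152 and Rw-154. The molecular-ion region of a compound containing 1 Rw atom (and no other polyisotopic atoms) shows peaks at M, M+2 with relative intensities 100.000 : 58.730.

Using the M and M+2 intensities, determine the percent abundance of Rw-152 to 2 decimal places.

Let p = fractional abundance of Rw-152. I(M+2)/I(M) = [C(1,1)·p^0·(1−p)] / p^1 = 1·(1−p)/p = 58.730/100.000 = 0.5873
(1−p)/p = 0.5873/1 = 0.5873  ⇒  p = 1/(1 + 0.5873) = 0.6300
Rw-152: 63.00%, Rw-154: 37.00%.

63.00%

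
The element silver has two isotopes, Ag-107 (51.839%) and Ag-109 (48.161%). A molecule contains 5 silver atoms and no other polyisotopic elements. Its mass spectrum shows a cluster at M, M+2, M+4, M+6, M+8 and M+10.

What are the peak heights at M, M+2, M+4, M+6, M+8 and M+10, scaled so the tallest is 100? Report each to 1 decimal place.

Expanding (0.51839 + 0.48161)^5:
P(M) = 0.51839^5 = 0.037435
P(M+2) = 5 × 0.51839^4 × 0.48161^1 = 0.173897
P(M+4) = 10 × 0.51839^3 × 0.48161^2 = 0.323118
P(M+6) = 10 × 0.51839^2 × 0.48161^3 = 0.300192
P(M+8) = 5 × 0.51839^1 × 0.48161^4 = 0.139447
P(M+10) = 0.48161^5 = 0.025911
The M+4 peak is largest (0.323118); scaling to 100 gives 11.6 : 53.8 : 100.0 : 92.9 : 43.2 : 8.0.

11.6 : 53.8 : 100.0 : 92.9 : 43.2 : 8.0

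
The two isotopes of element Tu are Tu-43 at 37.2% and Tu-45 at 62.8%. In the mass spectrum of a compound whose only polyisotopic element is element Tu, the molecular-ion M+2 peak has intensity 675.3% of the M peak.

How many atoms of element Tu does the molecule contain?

With n Tu atoms, P(M+2)/P(M) = C(n,1)·p^(n−1)q / p^n = n·q/p = n · 0.628/0.372.
n = 6.753 × 0.372/0.628 = 4.00 ≈ 4

4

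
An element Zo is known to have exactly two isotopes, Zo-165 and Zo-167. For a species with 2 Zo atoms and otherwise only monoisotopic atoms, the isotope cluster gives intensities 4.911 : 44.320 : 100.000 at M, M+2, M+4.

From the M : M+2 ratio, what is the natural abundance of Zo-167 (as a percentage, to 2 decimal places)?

Let p = fractional abundance of Zo-165. I(M+2)/I(M) = [C(2,1)·p^1·(1−p)] / p^2 = 2·(1−p)/p = 44.320/4.911 = 9.0246
(1−p)/p = 9.0246/2 = 4.5123  ⇒  p = 1/(1 + 4.5123) = 0.1814
Zo-165: 18.14%, Zo-167: 81.86%.

81.86%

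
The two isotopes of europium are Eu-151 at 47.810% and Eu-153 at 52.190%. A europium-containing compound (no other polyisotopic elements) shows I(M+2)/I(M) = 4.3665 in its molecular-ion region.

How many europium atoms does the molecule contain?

For n independent Eu atoms, I(M+2)/I(M) = n · (abundance Eu-153) / (abundance Eu-151) = n · 0.52190/0.47810.
n = 4.3665 × 0.47810/0.52190 = 4.00 ≈ 4

4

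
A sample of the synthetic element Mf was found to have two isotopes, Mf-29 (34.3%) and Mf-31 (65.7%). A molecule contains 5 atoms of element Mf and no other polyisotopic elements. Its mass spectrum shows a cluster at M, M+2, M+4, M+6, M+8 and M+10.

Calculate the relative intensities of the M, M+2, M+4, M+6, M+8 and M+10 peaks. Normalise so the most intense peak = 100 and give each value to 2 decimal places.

Each Mf atom is independently Mf-29 (p = 0.343) or Mf-31 (q = 0.657); the cluster is the binomial expansion (p + q)^5.
P(M) = 0.343^5 = 0.004748
P(M+2) = 5 × 0.343^4 × 0.657^1 = 0.045469
P(M+4) = 10 × 0.343^3 × 0.657^2 = 0.174186
P(M+6) = 10 × 0.343^2 × 0.657^3 = 0.333645
P(M+8) = 5 × 0.343^1 × 0.657^4 = 0.319540
P(M+10) = 0.657^5 = 0.122413
The M+6 peak is largest (0.333645); scaling to 100 gives 1.42 : 13.63 : 52.21 : 100.00 : 95.77 : 36.69.

1.42 : 13.63 : 52.21 : 100.00 : 95.77 : 36.69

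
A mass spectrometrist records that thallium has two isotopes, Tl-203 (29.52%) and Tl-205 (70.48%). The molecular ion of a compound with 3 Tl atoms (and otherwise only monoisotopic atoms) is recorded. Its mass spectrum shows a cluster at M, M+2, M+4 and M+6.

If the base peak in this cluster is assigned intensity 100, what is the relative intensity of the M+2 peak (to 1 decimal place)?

41.9

Term probabilities: M 0.0257, M+2 0.1843, M+4 0.4399, M+6 0.3501. Base peak = M+4.
P(M+4) = C(3,2) × 0.2952^1 × 0.7048^2 = 3 × 0.2952 × 0.49674304 = 0.439916 (base)
P(M+2) = C(3,1) × 0.2952^2 × 0.7048^1 = 3 × 0.08714304 × 0.7048 = 0.184255
Relative intensity = 0.184255 / 0.439916 × 100 = 41.9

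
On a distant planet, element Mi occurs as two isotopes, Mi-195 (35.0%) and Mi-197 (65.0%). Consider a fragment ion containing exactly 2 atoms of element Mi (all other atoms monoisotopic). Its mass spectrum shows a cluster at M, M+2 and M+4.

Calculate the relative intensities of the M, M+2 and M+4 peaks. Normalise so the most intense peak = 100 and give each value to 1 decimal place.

26.9 : 100.0 : 92.9

The 2 Mi atoms are independent, so intensities follow the terms of (0.350 + 0.650)^2.
P(M) = 0.350^2 = 0.122500
P(M+2) = 2 × 0.350^1 × 0.650^1 = 0.455000
P(M+4) = 0.650^2 = 0.422500
The M+2 peak is largest (0.455000); scaling to 100 gives 26.9 : 100.0 : 92.9.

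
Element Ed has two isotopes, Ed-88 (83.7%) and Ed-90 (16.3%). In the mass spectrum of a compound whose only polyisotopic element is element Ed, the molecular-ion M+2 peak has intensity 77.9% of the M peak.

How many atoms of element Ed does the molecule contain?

With n Ed atoms, P(M+2)/P(M) = C(n,1)·p^(n−1)q / p^n = n·q/p = n · 0.163/0.837.
n = 0.779 × 0.837/0.163 = 4.00 ≈ 4

4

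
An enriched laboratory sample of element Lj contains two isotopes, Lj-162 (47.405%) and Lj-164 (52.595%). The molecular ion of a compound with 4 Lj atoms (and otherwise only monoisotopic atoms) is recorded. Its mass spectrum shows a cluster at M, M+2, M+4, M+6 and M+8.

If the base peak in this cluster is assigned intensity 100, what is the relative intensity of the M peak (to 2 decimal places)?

(0.47405 + 0.52595)^4 gives M 0.0505, M+2 0.2241, M+4 0.3730, M+6 0.2759, M+8 0.0765; the largest is M+4.
P(M+4) = C(4,2) × 0.47405^2 × 0.52595^2 = 6 × 0.2247234 × 0.2766234 = 0.372983 (base)
P(M) = C(4,0) × 0.47405^4 × 0.52595^0 = 1 × 0.05050061 × 1.0000 = 0.050501
Relative intensity = 0.050501 / 0.372983 × 100 = 13.54

13.54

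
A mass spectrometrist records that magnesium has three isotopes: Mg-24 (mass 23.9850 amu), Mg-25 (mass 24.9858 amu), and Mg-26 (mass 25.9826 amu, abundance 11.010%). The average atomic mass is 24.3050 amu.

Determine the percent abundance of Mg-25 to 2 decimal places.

10.00%

Let x and y be the fractions of Mg-24 and Mg-25. Then x + y = 1 − 0.11010 = 0.88990 and 23.9850x + 24.9858y = 24.3050 − 0.11010×25.9826 = 21.44431574.
Substituting: 23.9850x + 24.9858(0.88990 − x) = 21.44431574
(23.9850 − 24.9858)x = -0.79054768  ⇒  x = 0.78992, y = 0.09998
Mg-24: 78.99%, Mg-25: 10.00%.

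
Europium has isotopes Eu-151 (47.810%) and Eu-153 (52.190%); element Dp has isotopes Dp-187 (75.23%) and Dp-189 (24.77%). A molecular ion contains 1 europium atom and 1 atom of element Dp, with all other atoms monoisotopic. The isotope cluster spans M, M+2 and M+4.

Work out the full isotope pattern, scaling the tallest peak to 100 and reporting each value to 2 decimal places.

Europium pattern (n=1): 0.4781 : 0.5219
Element Dp pattern (n=1): 0.7523 : 0.2477
Convolve the two distributions (both contribute in 2-u steps):
  M: 0.4781×0.7523 = 0.359675
  M+2: 0.4781×0.2477 + 0.5219×0.7523 = 0.511051
  M+4: 0.5219×0.2477 = 0.129275
Scale to base peak (0.511051) = 100: 70.38 : 100.00 : 25.30

70.38 : 100.00 : 25.30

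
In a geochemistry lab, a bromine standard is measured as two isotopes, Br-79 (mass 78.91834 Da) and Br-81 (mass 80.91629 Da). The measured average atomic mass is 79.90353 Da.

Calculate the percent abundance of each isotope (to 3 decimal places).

With x = fraction of Br-79 (so Br-81 is 1 − x):
78.91834·x + 80.91629·(1 − x) = 79.90353
(78.91834 − 80.91629)·x = 79.90353 − 80.91629
x = -1.01276 / -1.99795 = 0.50690 → 50.690% Br-79, 49.310% Br-81.

Br-79: 50.690%, Br-81: 49.310%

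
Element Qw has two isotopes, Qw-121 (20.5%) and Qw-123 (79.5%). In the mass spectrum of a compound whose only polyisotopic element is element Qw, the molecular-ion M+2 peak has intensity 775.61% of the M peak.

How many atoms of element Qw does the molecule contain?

2

With n Qw atoms, P(M+2)/P(M) = C(n,1)·p^(n−1)q / p^n = n·q/p = n · 0.795/0.205.
n = 7.7561 × 0.205/0.795 = 2.00 ≈ 2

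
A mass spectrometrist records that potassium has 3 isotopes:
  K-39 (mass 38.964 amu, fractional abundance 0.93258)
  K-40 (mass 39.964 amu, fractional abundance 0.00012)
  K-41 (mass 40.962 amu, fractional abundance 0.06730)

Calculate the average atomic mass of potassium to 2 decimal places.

Average mass = Σ (abundance × isotope mass) = 0.93258 × 38.964 + 0.00012 × 39.964 + 0.06730 × 40.962
= 36.3370 + 0.0048 + 2.7567 = 39.0985 amu

39.10 amu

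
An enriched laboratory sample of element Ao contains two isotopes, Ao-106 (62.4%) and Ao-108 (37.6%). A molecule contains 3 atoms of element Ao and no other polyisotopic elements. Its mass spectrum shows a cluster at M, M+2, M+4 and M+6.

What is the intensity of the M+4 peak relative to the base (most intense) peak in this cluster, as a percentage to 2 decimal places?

Term probabilities: M 0.2430, M+2 0.4392, M+4 0.2647, M+6 0.0532. Base peak = M+2.
P(M+2) = C(3,1) × 0.624^2 × 0.376^1 = 3 × 0.389376 × 0.3760 = 0.439216 (base)
P(M+4) = C(3,2) × 0.624^1 × 0.376^2 = 3 × 0.6240 × 0.141376 = 0.264656
Relative intensity = 0.264656 / 0.439216 × 100 = 60.26

60.26%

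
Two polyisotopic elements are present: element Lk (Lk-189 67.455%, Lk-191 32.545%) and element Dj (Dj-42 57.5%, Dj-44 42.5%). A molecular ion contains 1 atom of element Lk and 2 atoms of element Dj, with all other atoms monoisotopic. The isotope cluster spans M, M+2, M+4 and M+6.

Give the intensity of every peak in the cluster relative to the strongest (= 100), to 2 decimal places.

Element Lk pattern (n=1): 0.67455 : 0.32545
Element Dj pattern (n=2): 0.330625 : 0.48875 : 0.180625
Convolve the two distributions (both contribute in 2-u steps):
  M: 0.67455×0.330625 = 0.223023
  M+2: 0.67455×0.48875 + 0.32545×0.330625 = 0.437288
  M+4: 0.67455×0.180625 + 0.32545×0.48875 = 0.280904
  M+6: 0.32545×0.180625 = 0.058784
Scale to base peak (0.437288) = 100: 51.00 : 100.00 : 64.24 : 13.44

51.00 : 100.00 : 64.24 : 13.44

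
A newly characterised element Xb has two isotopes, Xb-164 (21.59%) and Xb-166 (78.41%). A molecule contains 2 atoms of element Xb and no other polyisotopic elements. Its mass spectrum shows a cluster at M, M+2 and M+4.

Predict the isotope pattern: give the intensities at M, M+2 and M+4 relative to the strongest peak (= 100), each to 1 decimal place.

7.6 : 55.1 : 100.0

Expanding (0.2159 + 0.7841)^2:
P(M) = 0.2159^2 = 0.046613
P(M+2) = 2 × 0.2159^1 × 0.7841^1 = 0.338574
P(M+4) = 0.7841^2 = 0.614813
The M+4 peak is largest (0.614813); scaling to 100 gives 7.6 : 55.1 : 100.0.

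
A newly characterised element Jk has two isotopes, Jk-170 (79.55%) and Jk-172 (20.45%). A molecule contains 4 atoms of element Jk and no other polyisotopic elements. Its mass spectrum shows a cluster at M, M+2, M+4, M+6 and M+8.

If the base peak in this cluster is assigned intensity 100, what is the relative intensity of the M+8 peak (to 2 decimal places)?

0.42

Term probabilities: M 0.4005, M+2 0.4118, M+4 0.1588, M+6 0.0272, M+8 0.0017. Base peak = M+2.
P(M+2) = C(4,1) × 0.7955^3 × 0.2045^1 = 4 × 0.50340851 × 0.2045 = 0.411788 (base)
P(M+8) = C(4,4) × 0.7955^0 × 0.2045^4 = 1 × 1.0000 × 0.00174893 = 0.001749
Relative intensity = 0.001749 / 0.411788 × 100 = 0.42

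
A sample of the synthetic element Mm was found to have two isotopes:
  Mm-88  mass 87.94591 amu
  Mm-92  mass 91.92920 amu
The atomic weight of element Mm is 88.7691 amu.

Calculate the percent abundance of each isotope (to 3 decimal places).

Mm-88: 79.334%, Mm-92: 20.666%

Writing the weighted mean with unknown fraction x of Mm-88:
87.94591·x + 91.92920·(1 − x) = 88.7691
(87.94591 − 91.92920)·x = 88.7691 − 91.92920
x = -3.16010 / -3.98329 = 0.79334 → 79.334% Mm-88, 20.666% Mm-92.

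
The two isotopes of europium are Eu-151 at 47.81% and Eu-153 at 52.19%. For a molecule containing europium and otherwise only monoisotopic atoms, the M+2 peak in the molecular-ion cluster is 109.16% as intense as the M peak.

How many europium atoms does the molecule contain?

For n independent Eu atoms, I(M+2)/I(M) = n · (abundance Eu-153) / (abundance Eu-151) = n · 0.5219/0.4781.
n = 1.0916 × 0.4781/0.5219 = 1.00 ≈ 1

1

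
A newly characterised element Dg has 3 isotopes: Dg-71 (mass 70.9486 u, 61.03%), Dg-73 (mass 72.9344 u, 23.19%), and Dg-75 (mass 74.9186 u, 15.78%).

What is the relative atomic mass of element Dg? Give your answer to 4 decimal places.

Weight each isotope mass by its fractional abundance: 0.6103 × 70.9486 + 0.2319 × 72.9344 + 0.1578 × 74.9186
= 43.29993 + 16.91349 + 11.82216 = 72.03558 u

72.0356 u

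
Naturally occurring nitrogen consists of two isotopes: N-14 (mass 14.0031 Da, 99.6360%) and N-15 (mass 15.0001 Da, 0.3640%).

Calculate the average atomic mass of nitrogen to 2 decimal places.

Average mass = Σ (abundance × isotope mass) = 0.996360 × 14.0031 + 0.003640 × 15.0001
= 13.95213 + 0.05460 = 14.00673 Da

14.01 Da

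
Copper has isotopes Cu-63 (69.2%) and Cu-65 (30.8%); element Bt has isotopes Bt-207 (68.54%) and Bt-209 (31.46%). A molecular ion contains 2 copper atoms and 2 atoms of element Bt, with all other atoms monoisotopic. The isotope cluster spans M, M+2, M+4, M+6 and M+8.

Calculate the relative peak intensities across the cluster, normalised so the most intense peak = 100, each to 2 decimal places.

55.30 : 100.00 : 67.80 : 20.43 : 2.31

Copper pattern (n=2): 0.478864 : 0.426272 : 0.094864
Element Bt pattern (n=2): 0.46977316 : 0.43125368 : 0.09897316
Convolve the two distributions (both contribute in 2-u steps):
  M: 0.478864×0.46977316 = 0.224957
  M+2: 0.478864×0.43125368 + 0.426272×0.46977316 = 0.406763
  M+4: 0.478864×0.09897316 + 0.426272×0.43125368 + 0.094864×0.46977316 = 0.275791
  M+6: 0.426272×0.09897316 + 0.094864×0.43125368 = 0.083100
  M+8: 0.094864×0.09897316 = 0.009389
Scale to base peak (0.406763) = 100: 55.30 : 100.00 : 67.80 : 20.43 : 2.31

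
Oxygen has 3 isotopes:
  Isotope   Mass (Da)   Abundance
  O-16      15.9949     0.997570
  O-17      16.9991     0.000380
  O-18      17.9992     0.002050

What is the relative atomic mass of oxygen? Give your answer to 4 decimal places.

The abundance-weighted mean is 0.997570 × 15.9949 + 0.000380 × 16.9991 + 0.002050 × 17.9992
= 15.95603 + 0.00646 + 0.03690 = 15.99939 Da

15.9994 Da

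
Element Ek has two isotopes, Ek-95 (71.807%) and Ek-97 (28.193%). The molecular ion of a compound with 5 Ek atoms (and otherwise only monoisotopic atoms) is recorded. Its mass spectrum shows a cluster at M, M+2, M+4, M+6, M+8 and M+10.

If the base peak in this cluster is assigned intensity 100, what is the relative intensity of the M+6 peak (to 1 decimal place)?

Binomial terms of (0.71807 + 0.28193)^5: M 0.1909, M+2 0.3748, M+4 0.2943, M+6 0.1155, M+8 0.0227, M+10 0.0018 → M+2 is the base peak.
P(M+2) = C(5,1) × 0.71807^4 × 0.28193^1 = 5 × 0.26586865 × 0.28193 = 0.374782 (base)
P(M+6) = C(5,3) × 0.71807^2 × 0.28193^3 = 10 × 0.51562452 × 0.02240907 = 0.115547
Relative intensity = 0.115547 / 0.374782 × 100 = 30.8

30.8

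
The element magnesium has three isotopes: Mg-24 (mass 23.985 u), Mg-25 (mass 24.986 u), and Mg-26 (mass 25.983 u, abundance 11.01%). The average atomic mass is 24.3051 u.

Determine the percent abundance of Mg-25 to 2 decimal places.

The remaining 88.99% is split between Mg-24 (fraction x) and Mg-25 (fraction 0.8899 − x).
Substituting: 23.985x + 24.986(0.8899 − x) = 21.4443717
(23.985 − 24.986)x = -0.7906697  ⇒  x = 0.78988, y = 0.10002
Mg-24: 78.99%, Mg-25: 10.00%.

10.00%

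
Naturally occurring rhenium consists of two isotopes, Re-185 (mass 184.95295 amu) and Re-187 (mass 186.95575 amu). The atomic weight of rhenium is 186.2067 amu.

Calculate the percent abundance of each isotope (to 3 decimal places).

Writing the weighted mean with unknown fraction x of Re-185:
184.95295·x + 186.95575·(1 − x) = 186.2067
(184.95295 − 186.95575)·x = 186.2067 − 186.95575
x = -0.74905 / -2.00280 = 0.37400 → 37.400% Re-185, 62.600% Re-187.

Re-185: 37.400%, Re-187: 62.600%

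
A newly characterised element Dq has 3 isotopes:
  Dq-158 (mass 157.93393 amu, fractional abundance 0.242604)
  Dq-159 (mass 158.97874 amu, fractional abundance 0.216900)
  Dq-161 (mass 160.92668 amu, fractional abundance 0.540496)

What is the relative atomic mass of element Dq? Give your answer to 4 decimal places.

159.7781 amu

Weight each isotope mass by its fractional abundance: 0.242604 × 157.93393 + 0.216900 × 158.97874 + 0.540496 × 160.92668
= 38.315403 + 34.482489 + 86.980227 = 159.778119 amu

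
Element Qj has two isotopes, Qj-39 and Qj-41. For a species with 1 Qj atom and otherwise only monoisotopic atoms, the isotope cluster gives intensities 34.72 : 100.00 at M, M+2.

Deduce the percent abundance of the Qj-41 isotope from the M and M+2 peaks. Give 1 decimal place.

Let p = fractional abundance of Qj-39. I(M+2)/I(M) = [C(1,1)·p^0·(1−p)] / p^1 = 1·(1−p)/p = 100.00/34.72 = 2.8802
(1−p)/p = 2.8802/1 = 2.8802  ⇒  p = 1/(1 + 2.8802) = 0.2577
Qj-39: 25.8%, Qj-41: 74.2%.

74.2%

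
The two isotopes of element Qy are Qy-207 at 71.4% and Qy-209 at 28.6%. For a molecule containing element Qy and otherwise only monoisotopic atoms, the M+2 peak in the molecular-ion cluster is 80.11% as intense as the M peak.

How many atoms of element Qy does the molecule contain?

2

For n independent Qy atoms, I(M+2)/I(M) = n · (abundance Qy-209) / (abundance Qy-207) = n · 0.286/0.714.
n = 0.8011 × 0.714/0.286 = 2.00 ≈ 2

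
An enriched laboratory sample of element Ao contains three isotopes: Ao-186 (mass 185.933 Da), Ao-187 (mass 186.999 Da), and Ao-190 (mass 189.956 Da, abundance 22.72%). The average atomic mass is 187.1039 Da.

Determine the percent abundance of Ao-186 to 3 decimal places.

The remaining 77.28% is split between Ao-186 (fraction x) and Ao-187 (fraction 0.7728 − x).
Substituting: 185.933x + 186.999(0.7728 − x) = 143.9458968
(185.933 − 186.999)x = -0.5669304  ⇒  x = 0.53183, y = 0.24097
Ao-186: 53.183%, Ao-187: 24.097%.

53.183%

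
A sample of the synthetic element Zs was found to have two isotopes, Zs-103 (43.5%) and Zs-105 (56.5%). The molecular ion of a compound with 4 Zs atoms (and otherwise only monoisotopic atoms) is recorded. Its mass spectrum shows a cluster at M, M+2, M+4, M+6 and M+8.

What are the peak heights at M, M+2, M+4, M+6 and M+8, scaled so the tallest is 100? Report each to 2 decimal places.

Expanding (0.435 + 0.565)^4:
P(M) = 0.435^4 = 0.035806
P(M+2) = 4 × 0.435^3 × 0.565^1 = 0.186027
P(M+4) = 6 × 0.435^2 × 0.565^2 = 0.362432
P(M+6) = 4 × 0.435^1 × 0.565^3 = 0.313830
P(M+8) = 0.565^4 = 0.101905
The M+4 peak is largest (0.362432); scaling to 100 gives 9.88 : 51.33 : 100.00 : 86.59 : 28.12.

9.88 : 51.33 : 100.00 : 86.59 : 28.12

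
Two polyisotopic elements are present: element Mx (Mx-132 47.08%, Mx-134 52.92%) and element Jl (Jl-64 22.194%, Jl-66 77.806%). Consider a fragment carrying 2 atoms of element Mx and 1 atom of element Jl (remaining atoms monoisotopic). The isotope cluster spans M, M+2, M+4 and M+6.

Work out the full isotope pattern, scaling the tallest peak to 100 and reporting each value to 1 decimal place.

Element Mx pattern (n=2): 0.22165264 : 0.49829472 : 0.28005264
Element Jl pattern (n=1): 0.22194 : 0.77806
Convolve the two distributions (both contribute in 2-u steps):
  M: 0.22165264×0.22194 = 0.049194
  M+2: 0.22165264×0.77806 + 0.49829472×0.22194 = 0.283051
  M+4: 0.49829472×0.77806 + 0.28005264×0.22194 = 0.449858
  M+6: 0.28005264×0.77806 = 0.217898
Scale to base peak (0.449858) = 100: 10.9 : 62.9 : 100.0 : 48.4

10.9 : 62.9 : 100.0 : 48.4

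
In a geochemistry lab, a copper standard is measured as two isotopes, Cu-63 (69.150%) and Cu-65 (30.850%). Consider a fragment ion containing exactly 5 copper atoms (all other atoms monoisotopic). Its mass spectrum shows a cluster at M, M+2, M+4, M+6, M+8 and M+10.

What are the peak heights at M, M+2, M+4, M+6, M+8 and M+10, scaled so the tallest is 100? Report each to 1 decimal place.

Each Cu atom is independently Cu-63 (p = 0.69150) or Cu-65 (q = 0.30850); the cluster is the binomial expansion (p + q)^5.
P(M) = 0.69150^5 = 0.158111
P(M+2) = 5 × 0.69150^4 × 0.30850^1 = 0.352691
P(M+4) = 10 × 0.69150^3 × 0.30850^2 = 0.314693
P(M+6) = 10 × 0.69150^2 × 0.30850^3 = 0.140394
P(M+8) = 5 × 0.69150^1 × 0.30850^4 = 0.031317
P(M+10) = 0.30850^5 = 0.002794
The M+2 peak is largest (0.352691); scaling to 100 gives 44.8 : 100.0 : 89.2 : 39.8 : 8.9 : 0.8.

44.8 : 100.0 : 89.2 : 39.8 : 8.9 : 0.8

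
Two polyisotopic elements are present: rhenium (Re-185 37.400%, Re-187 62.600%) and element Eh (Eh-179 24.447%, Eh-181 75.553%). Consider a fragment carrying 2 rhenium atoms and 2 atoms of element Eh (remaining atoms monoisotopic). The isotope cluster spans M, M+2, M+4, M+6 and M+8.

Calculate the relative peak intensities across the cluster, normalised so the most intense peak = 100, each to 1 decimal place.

Rhenium pattern (n=2): 0.139876 : 0.468248 : 0.391876
Element Eh pattern (n=2): 0.05976558 : 0.36940884 : 0.57082558
Convolve the two distributions (both contribute in 2-u steps):
  M: 0.139876×0.05976558 = 0.008360
  M+2: 0.139876×0.36940884 + 0.468248×0.05976558 = 0.079657
  M+4: 0.139876×0.57082558 + 0.468248×0.36940884 + 0.391876×0.05976558 = 0.276240
  M+6: 0.468248×0.57082558 + 0.391876×0.36940884 = 0.412050
  M+8: 0.391876×0.57082558 = 0.223693
Scale to base peak (0.412050) = 100: 2.0 : 19.3 : 67.0 : 100.0 : 54.3

2.0 : 19.3 : 67.0 : 100.0 : 54.3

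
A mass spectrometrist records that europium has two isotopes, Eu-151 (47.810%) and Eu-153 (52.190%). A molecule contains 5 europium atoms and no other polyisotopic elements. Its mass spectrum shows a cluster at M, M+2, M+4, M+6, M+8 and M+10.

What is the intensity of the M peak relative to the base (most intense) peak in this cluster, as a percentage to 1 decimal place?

Binomial terms of (0.47810 + 0.52190)^5: M 0.0250, M+2 0.1363, M+4 0.2977, M+6 0.3249, M+8 0.1774, M+10 0.0387 → M+6 is the base peak.
P(M+6) = C(5,3) × 0.47810^2 × 0.52190^3 = 10 × 0.22857961 × 0.14215492 = 0.324937 (base)
P(M) = C(5,0) × 0.47810^5 × 0.52190^0 = 1 × 0.02498007 × 1.0000 = 0.024980
Relative intensity = 0.024980 / 0.324937 × 100 = 7.7

7.7%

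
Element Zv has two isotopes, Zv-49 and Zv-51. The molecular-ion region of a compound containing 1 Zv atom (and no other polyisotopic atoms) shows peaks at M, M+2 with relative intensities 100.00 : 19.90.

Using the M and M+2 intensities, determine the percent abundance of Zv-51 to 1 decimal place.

16.6%

Write p for the Zv-49 fraction. I(M+2)/I(M) = [C(1,1)·p^0·(1−p)] / p^1 = 1·(1−p)/p = 19.90/100.00 = 0.1990
(1−p)/p = 0.1990/1 = 0.1990  ⇒  p = 1/(1 + 0.1990) = 0.8340
Zv-49: 83.4%, Zv-51: 16.6%.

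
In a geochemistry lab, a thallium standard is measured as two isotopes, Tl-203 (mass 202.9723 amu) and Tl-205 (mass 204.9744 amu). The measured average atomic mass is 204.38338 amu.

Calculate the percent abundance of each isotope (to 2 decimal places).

Tl-203: 29.52%, Tl-205: 70.48%

Let x be the fractional abundance of Tl-203; then Tl-205 has abundance 1 − x.
202.9723·x + 204.9744·(1 − x) = 204.38338
(202.9723 − 204.9744)·x = 204.38338 − 204.9744
x = -0.59102 / -2.0021 = 0.29520 → 29.52% Tl-203, 70.48% Tl-205.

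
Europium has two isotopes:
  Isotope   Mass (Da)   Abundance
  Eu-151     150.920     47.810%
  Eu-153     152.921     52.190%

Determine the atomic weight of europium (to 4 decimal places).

Weight each isotope mass by its fractional abundance: 0.47810 × 150.920 + 0.52190 × 152.921
= 72.15485 + 79.80947 = 151.96432 Da

151.9643 Da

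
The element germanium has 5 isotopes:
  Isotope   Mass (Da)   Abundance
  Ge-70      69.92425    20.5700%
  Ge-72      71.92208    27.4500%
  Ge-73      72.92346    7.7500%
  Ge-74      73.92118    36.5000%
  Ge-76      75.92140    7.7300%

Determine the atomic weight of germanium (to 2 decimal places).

Average mass = Σ (abundance × isotope mass) = 0.205700 × 69.92425 + 0.274500 × 71.92208 + 0.077500 × 72.92346 + 0.365000 × 73.92118 + 0.077300 × 75.92140
= 14.383418 + 19.742611 + 5.651568 + 26.981231 + 5.868724 = 72.627552 Da

72.63 Da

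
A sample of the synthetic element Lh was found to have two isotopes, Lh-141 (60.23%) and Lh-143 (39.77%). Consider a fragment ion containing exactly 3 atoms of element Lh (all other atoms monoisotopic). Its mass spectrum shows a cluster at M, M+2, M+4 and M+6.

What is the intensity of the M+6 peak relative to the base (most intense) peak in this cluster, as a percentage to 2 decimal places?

Binomial terms of (0.6023 + 0.3977)^3: M 0.2185, M+2 0.4328, M+4 0.2858, M+6 0.0629 → M+2 is the base peak.
P(M+2) = C(3,1) × 0.6023^2 × 0.3977^1 = 3 × 0.36276529 × 0.3977 = 0.432815 (base)
P(M+6) = C(3,3) × 0.6023^0 × 0.3977^3 = 1 × 1.0000 × 0.06290234 = 0.062902
Relative intensity = 0.062902 / 0.432815 × 100 = 14.53

14.53%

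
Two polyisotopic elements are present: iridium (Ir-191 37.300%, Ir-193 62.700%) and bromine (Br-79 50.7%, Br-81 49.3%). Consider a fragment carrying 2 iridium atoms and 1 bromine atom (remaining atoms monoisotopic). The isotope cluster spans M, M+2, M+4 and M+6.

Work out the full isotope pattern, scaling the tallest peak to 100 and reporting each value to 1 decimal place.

Iridium pattern (n=2): 0.139129 : 0.467742 : 0.393129
Bromine pattern (n=1): 0.5070 : 0.4930
Convolve the two distributions (both contribute in 2-u steps):
  M: 0.139129×0.5070 = 0.070538
  M+2: 0.139129×0.4930 + 0.467742×0.5070 = 0.305736
  M+4: 0.467742×0.4930 + 0.393129×0.5070 = 0.429913
  M+6: 0.393129×0.4930 = 0.193813
Scale to base peak (0.429913) = 100: 16.4 : 71.1 : 100.0 : 45.1

16.4 : 71.1 : 100.0 : 45.1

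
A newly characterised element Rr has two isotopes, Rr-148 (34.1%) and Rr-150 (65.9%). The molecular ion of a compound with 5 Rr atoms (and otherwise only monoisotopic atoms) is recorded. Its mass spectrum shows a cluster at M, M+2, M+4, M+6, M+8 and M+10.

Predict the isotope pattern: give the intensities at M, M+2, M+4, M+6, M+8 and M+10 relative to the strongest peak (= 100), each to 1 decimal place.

The 5 Rr atoms are independent, so intensities follow the terms of (0.341 + 0.659)^5.
P(M) = 0.341^5 = 0.004611
P(M+2) = 5 × 0.341^4 × 0.659^1 = 0.044553
P(M+4) = 10 × 0.341^3 × 0.659^2 = 0.172200
P(M+6) = 10 × 0.341^2 × 0.659^3 = 0.332786
P(M+8) = 5 × 0.341^1 × 0.659^4 = 0.321563
P(M+10) = 0.659^5 = 0.124287
The M+6 peak is largest (0.332786); scaling to 100 gives 1.4 : 13.4 : 51.7 : 100.0 : 96.6 : 37.3.

1.4 : 13.4 : 51.7 : 100.0 : 96.6 : 37.3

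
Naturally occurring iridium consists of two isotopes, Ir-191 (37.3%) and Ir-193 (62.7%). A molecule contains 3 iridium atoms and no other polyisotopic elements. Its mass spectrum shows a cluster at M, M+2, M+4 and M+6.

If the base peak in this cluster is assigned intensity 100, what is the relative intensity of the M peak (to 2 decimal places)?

Term probabilities: M 0.0519, M+2 0.2617, M+4 0.4399, M+6 0.2465. Base peak = M+4.
P(M+4) = C(3,2) × 0.373^1 × 0.627^2 = 3 × 0.3730 × 0.393129 = 0.439911 (base)
P(M) = C(3,0) × 0.373^3 × 0.627^0 = 1 × 0.05189512 × 1.0000 = 0.051895
Relative intensity = 0.051895 / 0.439911 × 100 = 11.80

11.80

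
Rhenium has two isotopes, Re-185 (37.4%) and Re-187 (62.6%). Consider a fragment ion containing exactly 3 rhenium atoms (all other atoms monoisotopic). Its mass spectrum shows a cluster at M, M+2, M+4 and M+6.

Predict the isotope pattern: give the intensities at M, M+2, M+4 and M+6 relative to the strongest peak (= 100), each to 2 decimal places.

Expanding (0.374 + 0.626)^3:
P(M) = 0.374^3 = 0.052314
P(M+2) = 3 × 0.374^2 × 0.626^1 = 0.262687
P(M+4) = 3 × 0.374^1 × 0.626^2 = 0.439685
P(M+6) = 0.626^3 = 0.245314
The M+4 peak is largest (0.439685); scaling to 100 gives 11.90 : 59.74 : 100.00 : 55.79.

11.90 : 59.74 : 100.00 : 55.79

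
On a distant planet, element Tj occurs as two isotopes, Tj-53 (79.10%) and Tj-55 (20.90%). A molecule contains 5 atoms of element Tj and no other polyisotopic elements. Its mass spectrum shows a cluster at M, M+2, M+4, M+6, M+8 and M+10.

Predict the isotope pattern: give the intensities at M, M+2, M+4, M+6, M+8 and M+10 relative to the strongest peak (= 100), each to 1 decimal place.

75.7 : 100.0 : 52.8 : 14.0 : 1.8 : 0.1

Expanding (0.7910 + 0.2090)^5:
P(M) = 0.7910^5 = 0.309658
P(M+2) = 5 × 0.7910^4 × 0.2090^1 = 0.409093
P(M+4) = 10 × 0.7910^3 × 0.2090^2 = 0.216183
P(M+6) = 10 × 0.7910^2 × 0.2090^3 = 0.057120
P(M+8) = 5 × 0.7910^1 × 0.2090^4 = 0.007546
P(M+10) = 0.2090^5 = 0.000399
The M+2 peak is largest (0.409093); scaling to 100 gives 75.7 : 100.0 : 52.8 : 14.0 : 1.8 : 0.1.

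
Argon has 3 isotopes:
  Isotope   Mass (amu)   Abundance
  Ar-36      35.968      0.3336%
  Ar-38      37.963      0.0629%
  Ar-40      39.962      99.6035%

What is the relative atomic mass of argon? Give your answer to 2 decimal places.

39.95 amu

Average mass = Σ (abundance × isotope mass) = 0.003336 × 35.968 + 0.000629 × 37.963 + 0.996035 × 39.962
= 0.1200 + 0.0239 + 39.8036 = 39.9475 amu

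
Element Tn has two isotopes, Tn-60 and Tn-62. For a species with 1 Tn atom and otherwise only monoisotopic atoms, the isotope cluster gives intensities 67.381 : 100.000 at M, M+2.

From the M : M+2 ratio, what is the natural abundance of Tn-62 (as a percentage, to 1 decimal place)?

59.7%

If p is the fraction of Tn that is Tn-60, then I(M+2)/I(M) = [C(1,1)·p^0·(1−p)] / p^1 = 1·(1−p)/p = 100.000/67.381 = 1.4841
(1−p)/p = 1.4841/1 = 1.4841  ⇒  p = 1/(1 + 1.4841) = 0.4026
Tn-60: 40.3%, Tn-62: 59.7%.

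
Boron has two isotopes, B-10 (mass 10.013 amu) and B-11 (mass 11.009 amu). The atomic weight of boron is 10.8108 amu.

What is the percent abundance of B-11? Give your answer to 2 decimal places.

80.10%

With x = fraction of B-10 (so B-11 is 1 − x):
10.013·x + 11.009·(1 − x) = 10.8108
(10.013 − 11.009)·x = 10.8108 − 11.009
x = -0.1982 / -0.996 = 0.19900 → 19.90% B-10, 80.10% B-11.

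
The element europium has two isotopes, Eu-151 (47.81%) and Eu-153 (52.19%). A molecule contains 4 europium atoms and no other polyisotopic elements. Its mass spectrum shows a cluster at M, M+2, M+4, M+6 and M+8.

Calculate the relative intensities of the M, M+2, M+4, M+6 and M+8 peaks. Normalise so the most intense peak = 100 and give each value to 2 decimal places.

13.99 : 61.07 : 100.00 : 72.77 : 19.86

Each Eu atom is independently Eu-151 (p = 0.4781) or Eu-153 (q = 0.5219); the cluster is the binomial expansion (p + q)^4.
P(M) = 0.4781^4 = 0.052249
P(M+2) = 4 × 0.4781^3 × 0.5219^1 = 0.228141
P(M+4) = 6 × 0.4781^2 × 0.5219^2 = 0.373563
P(M+6) = 4 × 0.4781^1 × 0.5219^3 = 0.271857
P(M+8) = 0.5219^4 = 0.074191
The M+4 peak is largest (0.373563); scaling to 100 gives 13.99 : 61.07 : 100.00 : 72.77 : 19.86.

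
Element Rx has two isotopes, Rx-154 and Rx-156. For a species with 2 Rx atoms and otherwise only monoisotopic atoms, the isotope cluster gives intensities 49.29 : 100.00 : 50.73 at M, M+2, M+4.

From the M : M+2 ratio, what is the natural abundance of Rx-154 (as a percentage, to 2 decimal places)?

If p is the fraction of Rx that is Rx-154, then I(M+2)/I(M) = [C(2,1)·p^1·(1−p)] / p^2 = 2·(1−p)/p = 100.00/49.29 = 2.0288
(1−p)/p = 2.0288/2 = 1.0144  ⇒  p = 1/(1 + 1.0144) = 0.4964
Rx-154: 49.64%, Rx-156: 50.36%.

49.64%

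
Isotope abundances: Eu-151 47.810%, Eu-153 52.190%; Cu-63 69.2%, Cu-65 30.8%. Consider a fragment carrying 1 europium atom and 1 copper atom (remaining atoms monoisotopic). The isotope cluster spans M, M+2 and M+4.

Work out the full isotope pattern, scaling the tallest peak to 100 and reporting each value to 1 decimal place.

Europium pattern (n=1): 0.4781 : 0.5219
Copper pattern (n=1): 0.6920 : 0.3080
Convolve the two distributions (both contribute in 2-u steps):
  M: 0.4781×0.6920 = 0.330845
  M+2: 0.4781×0.3080 + 0.5219×0.6920 = 0.508410
  M+4: 0.5219×0.3080 = 0.160745
Scale to base peak (0.508410) = 100: 65.1 : 100.0 : 31.6

65.1 : 100.0 : 31.6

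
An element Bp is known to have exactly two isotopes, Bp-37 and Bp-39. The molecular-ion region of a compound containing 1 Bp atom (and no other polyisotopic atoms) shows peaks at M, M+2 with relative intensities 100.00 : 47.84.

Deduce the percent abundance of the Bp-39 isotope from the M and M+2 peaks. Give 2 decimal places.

If p is the fraction of Bp that is Bp-37, then I(M+2)/I(M) = [C(1,1)·p^0·(1−p)] / p^1 = 1·(1−p)/p = 47.84/100.00 = 0.4784
(1−p)/p = 0.4784/1 = 0.4784  ⇒  p = 1/(1 + 0.4784) = 0.6764
Bp-37: 67.64%, Bp-39: 32.36%.

32.36%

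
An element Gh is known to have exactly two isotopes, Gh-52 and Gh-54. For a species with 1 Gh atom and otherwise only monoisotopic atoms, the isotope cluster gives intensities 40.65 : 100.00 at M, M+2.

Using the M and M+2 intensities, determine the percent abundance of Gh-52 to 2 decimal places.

28.90%

Write p for the Gh-52 fraction. I(M+2)/I(M) = [C(1,1)·p^0·(1−p)] / p^1 = 1·(1−p)/p = 100.00/40.65 = 2.4600
(1−p)/p = 2.4600/1 = 2.4600  ⇒  p = 1/(1 + 2.4600) = 0.2890
Gh-52: 28.90%, Gh-54: 71.10%.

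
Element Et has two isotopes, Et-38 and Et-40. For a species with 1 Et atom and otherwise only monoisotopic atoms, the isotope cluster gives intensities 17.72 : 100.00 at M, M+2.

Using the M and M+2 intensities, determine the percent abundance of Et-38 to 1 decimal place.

If p is the fraction of Et that is Et-38, then I(M+2)/I(M) = [C(1,1)·p^0·(1−p)] / p^1 = 1·(1−p)/p = 100.00/17.72 = 5.6433
(1−p)/p = 5.6433/1 = 5.6433  ⇒  p = 1/(1 + 5.6433) = 0.1505
Et-38: 15.1%, Et-40: 84.9%.

15.1%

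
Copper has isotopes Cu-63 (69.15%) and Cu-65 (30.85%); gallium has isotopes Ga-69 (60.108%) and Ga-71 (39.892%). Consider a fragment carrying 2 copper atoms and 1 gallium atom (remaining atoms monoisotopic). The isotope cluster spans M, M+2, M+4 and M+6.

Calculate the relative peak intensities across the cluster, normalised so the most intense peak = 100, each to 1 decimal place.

Copper pattern (n=2): 0.47817225 : 0.4266555 : 0.09517225
Gallium pattern (n=1): 0.60108 : 0.39892
Convolve the two distributions (both contribute in 2-u steps):
  M: 0.47817225×0.60108 = 0.287420
  M+2: 0.47817225×0.39892 + 0.4266555×0.60108 = 0.447207
  M+4: 0.4266555×0.39892 + 0.09517225×0.60108 = 0.227408
  M+6: 0.09517225×0.39892 = 0.037966
Scale to base peak (0.447207) = 100: 64.3 : 100.0 : 50.9 : 8.5

64.3 : 100.0 : 50.9 : 8.5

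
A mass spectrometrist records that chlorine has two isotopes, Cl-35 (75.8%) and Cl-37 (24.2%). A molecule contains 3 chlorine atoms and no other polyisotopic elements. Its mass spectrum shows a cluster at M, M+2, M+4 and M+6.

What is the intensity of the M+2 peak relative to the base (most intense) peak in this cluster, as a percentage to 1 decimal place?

Binomial terms of (0.758 + 0.242)^3: M 0.4355, M+2 0.4171, M+4 0.1332, M+6 0.0142 → M is the base peak.
P(M) = C(3,0) × 0.758^3 × 0.242^0 = 1 × 0.43551951 × 1.0000 = 0.435520 (base)
P(M+2) = C(3,1) × 0.758^2 × 0.242^1 = 3 × 0.574564 × 0.2420 = 0.417133
Relative intensity = 0.417133 / 0.435520 × 100 = 95.8

95.8%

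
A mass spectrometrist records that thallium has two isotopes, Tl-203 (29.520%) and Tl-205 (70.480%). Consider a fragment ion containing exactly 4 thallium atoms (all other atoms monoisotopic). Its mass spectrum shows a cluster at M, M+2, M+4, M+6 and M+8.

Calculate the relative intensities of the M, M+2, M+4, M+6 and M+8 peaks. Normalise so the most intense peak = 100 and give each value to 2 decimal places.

Each Tl atom is independently Tl-203 (p = 0.29520) or Tl-205 (q = 0.70480); the cluster is the binomial expansion (p + q)^4.
P(M) = 0.29520^4 = 0.007594
P(M+2) = 4 × 0.29520^3 × 0.70480^1 = 0.072523
P(M+4) = 6 × 0.29520^2 × 0.70480^2 = 0.259726
P(M+6) = 4 × 0.29520^1 × 0.70480^3 = 0.413403
P(M+8) = 0.70480^4 = 0.246754
The M+6 peak is largest (0.413403); scaling to 100 gives 1.84 : 17.54 : 62.83 : 100.00 : 59.69.

1.84 : 17.54 : 62.83 : 100.00 : 59.69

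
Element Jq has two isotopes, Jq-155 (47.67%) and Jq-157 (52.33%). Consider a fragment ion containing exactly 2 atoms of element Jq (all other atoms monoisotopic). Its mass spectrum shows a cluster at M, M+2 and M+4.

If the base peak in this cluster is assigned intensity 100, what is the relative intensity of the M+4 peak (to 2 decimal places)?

54.89

Term probabilities: M 0.2272, M+2 0.4989, M+4 0.2738. Base peak = M+2.
P(M+2) = C(2,1) × 0.4767^1 × 0.5233^1 = 2 × 0.4767 × 0.5233 = 0.498914 (base)
P(M+4) = C(2,2) × 0.4767^0 × 0.5233^2 = 1 × 1.0000 × 0.27384289 = 0.273843
Relative intensity = 0.273843 / 0.498914 × 100 = 54.89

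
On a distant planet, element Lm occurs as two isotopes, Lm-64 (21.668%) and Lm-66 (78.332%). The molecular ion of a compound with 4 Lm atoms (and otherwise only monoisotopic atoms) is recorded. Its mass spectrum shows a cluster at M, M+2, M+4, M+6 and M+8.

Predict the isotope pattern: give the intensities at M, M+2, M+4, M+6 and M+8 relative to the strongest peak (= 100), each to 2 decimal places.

0.53 : 7.65 : 41.49 : 100.00 : 90.38

Each Lm atom is independently Lm-64 (p = 0.21668) or Lm-66 (q = 0.78332); the cluster is the binomial expansion (p + q)^4.
P(M) = 0.21668^4 = 0.002204
P(M+2) = 4 × 0.21668^3 × 0.78332^1 = 0.031875
P(M+4) = 6 × 0.21668^2 × 0.78332^2 = 0.172849
P(M+6) = 4 × 0.21668^1 × 0.78332^3 = 0.416578
P(M+8) = 0.78332^4 = 0.376493
The M+6 peak is largest (0.416578); scaling to 100 gives 0.53 : 7.65 : 41.49 : 100.00 : 90.38.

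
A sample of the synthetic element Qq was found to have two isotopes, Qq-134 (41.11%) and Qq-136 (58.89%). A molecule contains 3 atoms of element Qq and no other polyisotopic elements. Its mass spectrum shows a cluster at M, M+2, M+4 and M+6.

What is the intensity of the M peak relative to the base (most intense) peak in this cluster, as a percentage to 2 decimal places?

16.24%

(0.4111 + 0.5889)^3 gives M 0.0695, M+2 0.2986, M+4 0.4277, M+6 0.2042; the largest is M+4.
P(M+4) = C(3,2) × 0.4111^1 × 0.5889^2 = 3 × 0.4111 × 0.34680321 = 0.427712 (base)
P(M) = C(3,0) × 0.4111^3 × 0.5889^0 = 1 × 0.06947722 × 1.0000 = 0.069477
Relative intensity = 0.069477 / 0.427712 × 100 = 16.24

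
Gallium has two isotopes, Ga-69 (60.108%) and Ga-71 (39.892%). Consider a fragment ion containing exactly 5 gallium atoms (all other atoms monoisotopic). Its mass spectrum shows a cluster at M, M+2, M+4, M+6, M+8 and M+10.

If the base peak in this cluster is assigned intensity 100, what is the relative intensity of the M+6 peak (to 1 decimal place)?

(0.60108 + 0.39892)^5 gives M 0.0785, M+2 0.2604, M+4 0.3456, M+6 0.2294, M+8 0.0761, M+10 0.0101; the largest is M+4.
P(M+4) = C(5,2) × 0.60108^3 × 0.39892^2 = 10 × 0.2171685 × 0.15913717 = 0.345596 (base)
P(M+6) = C(5,3) × 0.60108^2 × 0.39892^3 = 10 × 0.36129717 × 0.063483 = 0.229362
Relative intensity = 0.229362 / 0.345596 × 100 = 66.4

66.4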